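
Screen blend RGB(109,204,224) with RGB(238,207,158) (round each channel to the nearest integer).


Screen: C = 255 - (255-A)×(255-B)/255, rounded to nearest integer
R: 255 - (255-109)×(255-238)/255 = 255 - 2482/255 ≈ 255 - 9.733 = 245.267 → 245
G: 255 - (255-204)×(255-207)/255 = 255 - 2448/255 ≈ 255 - 9.600 = 245.400 → 245
B: 255 - (255-224)×(255-158)/255 = 255 - 3007/255 ≈ 255 - 11.792 = 243.208 → 243
= RGB(245, 245, 243)


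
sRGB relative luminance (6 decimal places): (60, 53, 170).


Linearize each channel (sRGB transfer function): c = v/255; c_lin = c/12.92 if c ≤ 0.04045, else ((c+0.055)/1.055)^2.4
  R: 60/255 ≈ 0.235294 > 0.04045 → ((0.235294+0.055)/1.055)^2.4 ≈ 0.045186
  G: 53/255 ≈ 0.207843 > 0.04045 → ((0.207843+0.055)/1.055)^2.4 ≈ 0.035601
  B: 170/255 ≈ 0.666667 > 0.04045 → ((0.666667+0.055)/1.055)^2.4 ≈ 0.401978
R_lin = 0.045186, G_lin = 0.035601, B_lin = 0.401978
L = 0.2126×R + 0.7152×G + 0.0722×B
L = 0.2126×0.045186 + 0.7152×0.035601 + 0.0722×0.401978
L ≈ 0.064091


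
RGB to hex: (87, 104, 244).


R = 87 → 57 (hex)
G = 104 → 68 (hex)
B = 244 → F4 (hex)
Hex = #5768F4


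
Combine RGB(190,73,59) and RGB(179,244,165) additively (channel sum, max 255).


Additive: each channel = min(255, C₁+C₂)
R: 190+179 = 369 → 255
G: 73+244 = 317 → 255
B: 59+165 = 224 → 224
= RGB(255, 255, 224)


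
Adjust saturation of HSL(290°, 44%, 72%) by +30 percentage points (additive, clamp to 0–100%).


Original S = 44%
Adjustment = +30 percentage points
New S = 44 + (30) = 74
Clamp to [0, 100] → 74
= HSL(290°, 74%, 72%)


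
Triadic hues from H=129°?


Triadic: equally spaced at 120° intervals
H1 = 129°
H2 = (129 + 120) mod 360 = 249°
H3 = (129 + 240) mod 360 = 9°
Triadic = 129°, 249°, 9°


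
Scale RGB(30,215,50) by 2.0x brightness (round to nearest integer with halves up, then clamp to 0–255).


Multiply each channel by 2.0, round half up, clamp to [0, 255]
R: 30×2.0 = 60
G: 215×2.0 = 430 → clamp → 255
B: 50×2.0 = 100
= RGB(60, 255, 100)


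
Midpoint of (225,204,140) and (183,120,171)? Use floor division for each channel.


Midpoint: each channel = ⌊(C₁+C₂)/2⌋
R: ⌊(225+183)/2⌋ = 204
G: ⌊(204+120)/2⌋ = 162
B: ⌊(140+171)/2⌋ = 155
= RGB(204, 162, 155)


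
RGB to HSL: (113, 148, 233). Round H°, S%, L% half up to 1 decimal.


Normalize: R'=113/255≈0.4431, G'=148/255≈0.5804, B'=233/255≈0.9137
Max=233/255, Min=113/255, Δ=Max-Min=120/255
L = (Max+Min)/2 = (233+113)/510 = 346/510 = 0.67843… → L = 67.8%
L > 0.5 → S = Δ/(2-Max-Min) = 120/(510-233-113) = 120/164 = 0.73170… → S = 73.2%
(the 1/255 factors cancel in S and H, so raw channel differences can be used)
Max is B' → H = 60 × ((R-G)/Δ + 4) = 60 × ((113-148)/120 + 4)
  -35/120 + 4 = -0.2916… + 4 = 3.7083…
  H = 60 × 3.7083… = 222.5° → H = 222.5°
= HSL(222.5°, 73.2%, 67.8%)


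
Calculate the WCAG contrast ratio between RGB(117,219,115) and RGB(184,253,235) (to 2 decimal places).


Linearize each sRGB channel c=v/255: c/12.92 if c ≤ 0.04045 else ((c+0.055)/1.055)^2.4
L = 0.2126×R_lin + 0.7152×G_lin + 0.0722×B_lin
Color 1 (117,219,115):
  R=117: 117/255≈0.4588 > 0.04045 → ((0.4588+0.055)/1.055)^2.4 ≈ 0.17789
  G=219: 219/255≈0.8588 > 0.04045 → ((0.8588+0.055)/1.055)^2.4 ≈ 0.70838
  B=115: 115/255≈0.4510 > 0.04045 → ((0.4510+0.055)/1.055)^2.4 ≈ 0.17144
  L1 = 0.2126×0.17789 + 0.7152×0.70838 + 0.0722×0.17144 ≈ 0.55683
Color 2 (184,253,235):
  R=184: 184/255≈0.7216 > 0.04045 → ((0.7216+0.055)/1.055)^2.4 ≈ 0.47932
  G=253: 253/255≈0.9922 > 0.04045 → ((0.9922+0.055)/1.055)^2.4 ≈ 0.98225
  B=235: 235/255≈0.9216 > 0.04045 → ((0.9216+0.055)/1.055)^2.4 ≈ 0.83077
  L2 = 0.2126×0.47932 + 0.7152×0.98225 + 0.0722×0.83077 ≈ 0.86439
Lighter = 0.86439, Darker = 0.55683
Ratio = (L_lighter + 0.05) / (L_darker + 0.05)
Ratio = (0.86439 + 0.05) / (0.55683 + 0.05) = 0.91439 / 0.60683 ≈ 1.5068
Ratio ≈ 1.51:1


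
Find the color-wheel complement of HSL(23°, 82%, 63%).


Complement = opposite side of color wheel = hue + 180°
H' = (23 + 180) mod 360 = 203°
S and L unchanged.
= HSL(203°, 82%, 63%)


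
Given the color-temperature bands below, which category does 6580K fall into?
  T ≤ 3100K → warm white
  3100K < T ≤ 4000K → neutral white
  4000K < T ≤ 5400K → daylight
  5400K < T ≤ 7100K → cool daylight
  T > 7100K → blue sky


Temperature: 6580K
5400K < 6580K ≤ 7100K → cool daylight
Classification: cool daylight


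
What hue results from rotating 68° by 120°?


New hue = (H + rotation) mod 360
New hue = (68 + 120) mod 360
= 188 mod 360
= 188°


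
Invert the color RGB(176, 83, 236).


Invert: (255-R, 255-G, 255-B)
R: 255-176 = 79
G: 255-83 = 172
B: 255-236 = 19
= RGB(79, 172, 19)


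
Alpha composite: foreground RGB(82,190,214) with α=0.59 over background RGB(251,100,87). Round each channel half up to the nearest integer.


C = α×F + (1-α)×B, with 1-α = 0.41
R: 0.59×82 + 0.41×251 = 48.38 + 102.91 = 151.29 → 151
G: 0.59×190 + 0.41×100 = 112.10 + 41.00 = 153.10 → 153
B: 0.59×214 + 0.41×87 = 126.26 + 35.67 = 161.93 → 162
= RGB(151, 153, 162)


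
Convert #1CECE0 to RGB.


1C → 28 (R)
EC → 236 (G)
E0 → 224 (B)
= RGB(28, 236, 224)


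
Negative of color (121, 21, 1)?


Invert: (255-R, 255-G, 255-B)
R: 255-121 = 134
G: 255-21 = 234
B: 255-1 = 254
= RGB(134, 234, 254)


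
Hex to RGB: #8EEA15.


8E → 142 (R)
EA → 234 (G)
15 → 21 (B)
= RGB(142, 234, 21)


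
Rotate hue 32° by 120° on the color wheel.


New hue = (H + rotation) mod 360
New hue = (32 + 120) mod 360
= 152 mod 360
= 152°


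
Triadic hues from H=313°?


Triadic: equally spaced at 120° intervals
H1 = 313°
H2 = (313 + 120) mod 360 = 73°
H3 = (313 + 240) mod 360 = 193°
Triadic = 313°, 73°, 193°


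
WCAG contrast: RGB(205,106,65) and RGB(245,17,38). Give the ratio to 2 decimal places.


Linearize each sRGB channel c=v/255: c/12.92 if c ≤ 0.04045 else ((c+0.055)/1.055)^2.4
L = 0.2126×R_lin + 0.7152×G_lin + 0.0722×B_lin
Color 1 (205,106,65):
  R=205: 205/255≈0.8039 > 0.04045 → ((0.8039+0.055)/1.055)^2.4 ≈ 0.61050
  G=106: 106/255≈0.4157 > 0.04045 → ((0.4157+0.055)/1.055)^2.4 ≈ 0.14413
  B=65: 65/255≈0.2549 > 0.04045 → ((0.2549+0.055)/1.055)^2.4 ≈ 0.05286
  L1 = 0.2126×0.61050 + 0.7152×0.14413 + 0.0722×0.05286 ≈ 0.23669
Color 2 (245,17,38):
  R=245: 245/255≈0.9608 > 0.04045 → ((0.9608+0.055)/1.055)^2.4 ≈ 0.91310
  G=17: 17/255≈0.0667 > 0.04045 → ((0.0667+0.055)/1.055)^2.4 ≈ 0.00561
  B=38: 38/255≈0.1490 > 0.04045 → ((0.1490+0.055)/1.055)^2.4 ≈ 0.01938
  L2 = 0.2126×0.91310 + 0.7152×0.00561 + 0.0722×0.01938 ≈ 0.19953
Lighter = 0.23669, Darker = 0.19953
Ratio = (L_lighter + 0.05) / (L_darker + 0.05)
Ratio = (0.23669 + 0.05) / (0.19953 + 0.05) = 0.28669 / 0.24953 ≈ 1.1489
Ratio ≈ 1.15:1


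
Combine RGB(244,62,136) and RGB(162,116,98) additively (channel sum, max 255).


Additive: each channel = min(255, C₁+C₂)
R: 244+162 = 406 → 255
G: 62+116 = 178 → 178
B: 136+98 = 234 → 234
= RGB(255, 178, 234)


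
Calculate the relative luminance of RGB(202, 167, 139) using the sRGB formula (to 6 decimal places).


Linearize each channel (sRGB transfer function): c = v/255; c_lin = c/12.92 if c ≤ 0.04045, else ((c+0.055)/1.055)^2.4
  R: 202/255 ≈ 0.792157 > 0.04045 → ((0.792157+0.055)/1.055)^2.4 ≈ 0.590619
  G: 167/255 ≈ 0.654902 > 0.04045 → ((0.654902+0.055)/1.055)^2.4 ≈ 0.386429
  B: 139/255 ≈ 0.545098 > 0.04045 → ((0.545098+0.055)/1.055)^2.4 ≈ 0.258183
R_lin = 0.590619, G_lin = 0.386429, B_lin = 0.258183
L = 0.2126×R + 0.7152×G + 0.0722×B
L = 0.2126×0.590619 + 0.7152×0.386429 + 0.0722×0.258183
L ≈ 0.420581


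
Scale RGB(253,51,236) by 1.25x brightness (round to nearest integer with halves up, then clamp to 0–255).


Multiply each channel by 1.25, round half up, clamp to [0, 255]
R: 253×1.25 = 316.25 → round → 316 → clamp → 255
G: 51×1.25 = 63.75 → round → 64
B: 236×1.25 = 295 → clamp → 255
= RGB(255, 64, 255)


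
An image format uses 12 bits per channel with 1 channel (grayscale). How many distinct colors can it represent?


Total bits = 12 bits/channel × 1 channels = 12 bits
Distinct colors = 2^12
= 4,096 colors


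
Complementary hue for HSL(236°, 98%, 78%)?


Complement = opposite side of color wheel = hue + 180°
H' = (236 + 180) mod 360 = 56°
S and L unchanged.
= HSL(56°, 98%, 78%)


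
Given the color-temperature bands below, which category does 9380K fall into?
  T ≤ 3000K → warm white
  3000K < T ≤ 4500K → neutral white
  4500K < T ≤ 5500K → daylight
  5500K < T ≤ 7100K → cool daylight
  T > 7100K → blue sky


Temperature: 9380K
9380K > 7100K → blue sky
Classification: blue sky


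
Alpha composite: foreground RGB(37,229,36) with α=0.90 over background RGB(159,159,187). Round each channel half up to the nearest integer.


C = α×F + (1-α)×B, with 1-α = 0.10
R: 0.90×37 + 0.10×159 = 33.30 + 15.90 = 49.20 → 49
G: 0.90×229 + 0.10×159 = 206.10 + 15.90 = 222.00 → 222
B: 0.90×36 + 0.10×187 = 32.40 + 18.70 = 51.10 → 51
= RGB(49, 222, 51)


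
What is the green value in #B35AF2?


Color: #B35AF2
R = B3 = 179
G = 5A = 90
B = F2 = 242
Green = 90


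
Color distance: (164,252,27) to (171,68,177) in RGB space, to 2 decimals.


d = √[(R₁-R₂)² + (G₁-G₂)² + (B₁-B₂)²]
d = √[(164-171)² + (252-68)² + (27-177)²]
d = √[49 + 33856 + 22500]
d = √56405
d ≈ 237.50


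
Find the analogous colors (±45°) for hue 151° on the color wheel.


Base hue: 151°
Left analog: (151 - 45) mod 360 = 106°
Right analog: (151 + 45) mod 360 = 196°
Analogous hues = 106° and 196°


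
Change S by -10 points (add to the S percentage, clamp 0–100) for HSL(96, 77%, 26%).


Original S = 77%
Adjustment = -10 percentage points
New S = 77 + (-10) = 67
Clamp to [0, 100] → 67
= HSL(96°, 67%, 26%)


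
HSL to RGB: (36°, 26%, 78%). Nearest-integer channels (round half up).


H=36°, S=0.26, L=0.78
C = (1-|2L-1|)×S = (1-|0.56|)×0.26 = 0.1144
H' = H/60 = 36/60 ≈ 0.6000; X = C×(1-|H' mod 2 - 1|) = 0.06864
m = L - C/2 = 0.78 - 0.0572 = 0.7228
Sector ⌊H'⌋ = 0 → (R',G',B') = (0.1144, 0.06864, 0.0)
RGB = ((R'+m)×255, (G'+m)×255, (B'+m)×255) = (213.486, 201.8172, 184.314)
Round half up → RGB(213, 202, 184)


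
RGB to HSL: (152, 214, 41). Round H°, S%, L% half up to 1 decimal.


Normalize: R'=152/255≈0.5961, G'=214/255≈0.8392, B'=41/255≈0.1608
Max=214/255, Min=41/255, Δ=Max-Min=173/255
L = (Max+Min)/2 = (214+41)/510 = 255/510 = 0.5 → L = 50.0%
L ≤ 0.5 → S = Δ/(Max+Min) = 173/(214+41) = 173/255 = 0.67843… → S = 67.8%
(the 1/255 factors cancel in S and H, so raw channel differences can be used)
Max is G' → H = 60 × ((B-R)/Δ + 2) = 60 × ((41-152)/173 + 2)
  -111/173 + 2 = -0.6416… + 2 = 1.3583…
  H = 60 × 1.3583… = 81.502…° → H = 81.5°
= HSL(81.5°, 67.8%, 50.0%)


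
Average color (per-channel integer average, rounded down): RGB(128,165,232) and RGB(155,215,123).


Midpoint: each channel = ⌊(C₁+C₂)/2⌋
R: ⌊(128+155)/2⌋ = 141
G: ⌊(165+215)/2⌋ = 190
B: ⌊(232+123)/2⌋ = 177
= RGB(141, 190, 177)


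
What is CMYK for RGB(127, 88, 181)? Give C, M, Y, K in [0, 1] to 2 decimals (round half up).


R'=127/255≈0.4980, G'=88/255≈0.3451, B'=181/255≈0.7098
K = 1 - max(R',G',B') = 1 - 181/255 = 74/255 = 0.29019… → 0.29
(1-R'-K)/(1-K) simplifies to (max-R)/max with max = 181:
C = (181-127)/181 = 54/181 = 0.29834… → 0.30
M = (181-88)/181 = 93/181 = 0.51381… → 0.51
Y = (181-181)/181 = 0/181 = 0 → 0.00
= CMYK(0.30, 0.51, 0.00, 0.29)


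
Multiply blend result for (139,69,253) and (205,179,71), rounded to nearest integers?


Multiply: C = A×B/255, rounded to nearest integer
R: 139×205/255 = 28495/255 ≈ 111.745 → 112
G: 69×179/255 = 12351/255 ≈ 48.435 → 48
B: 253×71/255 = 17963/255 ≈ 70.443 → 70
= RGB(112, 48, 70)


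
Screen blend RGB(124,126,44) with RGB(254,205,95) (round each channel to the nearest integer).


Screen: C = 255 - (255-A)×(255-B)/255, rounded to nearest integer
R: 255 - (255-124)×(255-254)/255 = 255 - 131/255 ≈ 255 - 0.514 = 254.486 → 254
G: 255 - (255-126)×(255-205)/255 = 255 - 6450/255 ≈ 255 - 25.294 = 229.706 → 230
B: 255 - (255-44)×(255-95)/255 = 255 - 33760/255 ≈ 255 - 132.392 = 122.608 → 123
= RGB(254, 230, 123)


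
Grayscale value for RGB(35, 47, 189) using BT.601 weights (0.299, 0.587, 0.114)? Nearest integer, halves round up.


Gray = 0.299×R + 0.587×G + 0.114×B
Gray = 0.299×35 + 0.587×47 + 0.114×189
Gray = 10.465 + 27.589 + 21.546
Gray = 59.600 → round half up → 60
Gray = 60


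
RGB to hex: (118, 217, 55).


R = 118 → 76 (hex)
G = 217 → D9 (hex)
B = 55 → 37 (hex)
Hex = #76D937


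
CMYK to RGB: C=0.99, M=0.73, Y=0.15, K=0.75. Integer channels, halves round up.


R = 255 × (1-C) × (1-K) = 255 × 0.01 × 0.25 = 0.6375 → 1
G = 255 × (1-M) × (1-K) = 255 × 0.27 × 0.25 = 17.2125 → 17
B = 255 × (1-Y) × (1-K) = 255 × 0.85 × 0.25 = 54.1875 → 54
= RGB(1, 17, 54)


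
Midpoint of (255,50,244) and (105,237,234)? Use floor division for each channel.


Midpoint: each channel = ⌊(C₁+C₂)/2⌋
R: ⌊(255+105)/2⌋ = 180
G: ⌊(50+237)/2⌋ = 143
B: ⌊(244+234)/2⌋ = 239
= RGB(180, 143, 239)


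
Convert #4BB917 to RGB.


4B → 75 (R)
B9 → 185 (G)
17 → 23 (B)
= RGB(75, 185, 23)


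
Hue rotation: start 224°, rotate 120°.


New hue = (H + rotation) mod 360
New hue = (224 + 120) mod 360
= 344 mod 360
= 344°


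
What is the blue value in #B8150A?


Color: #B8150A
R = B8 = 184
G = 15 = 21
B = 0A = 10
Blue = 10


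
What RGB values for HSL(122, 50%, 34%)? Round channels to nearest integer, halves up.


H=122°, S=0.50, L=0.34
C = (1-|2L-1|)×S = (1-|-0.32|)×0.50 = 0.34
H' = H/60 = 122/60 ≈ 2.0333; X = C×(1-|H' mod 2 - 1|) ≈ 0.0113
m = L - C/2 = 0.34 - 0.17 = 0.17
Sector ⌊H'⌋ = 2 → (R',G',B') = (0.0, 0.34, ≈0.0113)
RGB = ((R'+m)×255, (G'+m)×255, (B'+m)×255) = (43.35, 130.05, 46.24)
Round half up → RGB(43, 130, 46)


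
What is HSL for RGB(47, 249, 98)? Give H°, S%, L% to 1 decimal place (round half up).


Normalize: R'=47/255≈0.1843, G'=249/255≈0.9765, B'=98/255≈0.3843
Max=249/255, Min=47/255, Δ=Max-Min=202/255
L = (Max+Min)/2 = (249+47)/510 = 296/510 = 0.58039… → L = 58.0%
L > 0.5 → S = Δ/(2-Max-Min) = 202/(510-249-47) = 202/214 = 0.94392… → S = 94.4%
(the 1/255 factors cancel in S and H, so raw channel differences can be used)
Max is G' → H = 60 × ((B-R)/Δ + 2) = 60 × ((98-47)/202 + 2)
  51/202 + 2 = 0.2524… + 2 = 2.2524…
  H = 60 × 2.2524… = 135.148…° → H = 135.1°
= HSL(135.1°, 94.4%, 58.0%)


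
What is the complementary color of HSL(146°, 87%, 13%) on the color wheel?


Complement = opposite side of color wheel = hue + 180°
H' = (146 + 180) mod 360 = 326°
S and L unchanged.
= HSL(326°, 87%, 13%)


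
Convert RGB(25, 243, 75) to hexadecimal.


R = 25 → 19 (hex)
G = 243 → F3 (hex)
B = 75 → 4B (hex)
Hex = #19F34B


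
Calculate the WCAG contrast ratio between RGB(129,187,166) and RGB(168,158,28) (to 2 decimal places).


Linearize each sRGB channel c=v/255: c/12.92 if c ≤ 0.04045 else ((c+0.055)/1.055)^2.4
L = 0.2126×R_lin + 0.7152×G_lin + 0.0722×B_lin
Color 1 (129,187,166):
  R=129: 129/255≈0.5059 > 0.04045 → ((0.5059+0.055)/1.055)^2.4 ≈ 0.21953
  G=187: 187/255≈0.7333 > 0.04045 → ((0.7333+0.055)/1.055)^2.4 ≈ 0.49693
  B=166: 166/255≈0.6510 > 0.04045 → ((0.6510+0.055)/1.055)^2.4 ≈ 0.38133
  L1 = 0.2126×0.21953 + 0.7152×0.49693 + 0.0722×0.38133 ≈ 0.42961
Color 2 (168,158,28):
  R=168: 168/255≈0.6588 > 0.04045 → ((0.6588+0.055)/1.055)^2.4 ≈ 0.39157
  G=158: 158/255≈0.6196 > 0.04045 → ((0.6196+0.055)/1.055)^2.4 ≈ 0.34191
  B=28: 28/255≈0.1098 > 0.04045 → ((0.1098+0.055)/1.055)^2.4 ≈ 0.01161
  L2 = 0.2126×0.39157 + 0.7152×0.34191 + 0.0722×0.01161 ≈ 0.32862
Lighter = 0.42961, Darker = 0.32862
Ratio = (L_lighter + 0.05) / (L_darker + 0.05)
Ratio = (0.42961 + 0.05) / (0.32862 + 0.05) = 0.47961 / 0.37862 ≈ 1.2667
Ratio ≈ 1.27:1


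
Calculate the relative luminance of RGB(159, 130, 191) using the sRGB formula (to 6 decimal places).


Linearize each channel (sRGB transfer function): c = v/255; c_lin = c/12.92 if c ≤ 0.04045, else ((c+0.055)/1.055)^2.4
  R: 159/255 ≈ 0.623529 > 0.04045 → ((0.623529+0.055)/1.055)^2.4 ≈ 0.346704
  G: 130/255 ≈ 0.509804 > 0.04045 → ((0.509804+0.055)/1.055)^2.4 ≈ 0.223228
  B: 191/255 ≈ 0.749020 > 0.04045 → ((0.749020+0.055)/1.055)^2.4 ≈ 0.520996
R_lin = 0.346704, G_lin = 0.223228, B_lin = 0.520996
L = 0.2126×R + 0.7152×G + 0.0722×B
L = 0.2126×0.346704 + 0.7152×0.223228 + 0.0722×0.520996
L ≈ 0.270978


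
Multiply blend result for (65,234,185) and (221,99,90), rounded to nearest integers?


Multiply: C = A×B/255, rounded to nearest integer
R: 65×221/255 = 14365/255 ≈ 56.333 → 56
G: 234×99/255 = 23166/255 ≈ 90.847 → 91
B: 185×90/255 = 16650/255 ≈ 65.294 → 65
= RGB(56, 91, 65)


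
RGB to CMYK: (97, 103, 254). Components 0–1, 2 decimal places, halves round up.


R'=97/255≈0.3804, G'=103/255≈0.4039, B'=254/255≈0.9961
K = 1 - max(R',G',B') = 1 - 254/255 = 1/255 = 0.00392… → 0.00
(1-R'-K)/(1-K) simplifies to (max-R)/max with max = 254:
C = (254-97)/254 = 157/254 = 0.61811… → 0.62
M = (254-103)/254 = 151/254 = 0.59448… → 0.59
Y = (254-254)/254 = 0/254 = 0 → 0.00
= CMYK(0.62, 0.59, 0.00, 0.00)


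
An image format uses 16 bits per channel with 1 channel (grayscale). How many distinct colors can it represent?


Total bits = 16 bits/channel × 1 channels = 16 bits
Distinct colors = 2^16
= 65,536 colors


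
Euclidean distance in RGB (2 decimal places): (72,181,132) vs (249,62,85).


d = √[(R₁-R₂)² + (G₁-G₂)² + (B₁-B₂)²]
d = √[(72-249)² + (181-62)² + (132-85)²]
d = √[31329 + 14161 + 2209]
d = √47699
d ≈ 218.40


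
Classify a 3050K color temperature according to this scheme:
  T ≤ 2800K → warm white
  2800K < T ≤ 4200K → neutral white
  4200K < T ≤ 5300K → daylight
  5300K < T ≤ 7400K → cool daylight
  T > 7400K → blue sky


Temperature: 3050K
2800K < 3050K ≤ 4200K → neutral white
Classification: neutral white


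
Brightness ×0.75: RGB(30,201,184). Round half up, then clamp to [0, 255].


Multiply each channel by 0.75, round half up, clamp to [0, 255]
R: 30×0.75 = 22.5 → round → 23
G: 201×0.75 = 150.75 → round → 151
B: 184×0.75 = 138
= RGB(23, 151, 138)


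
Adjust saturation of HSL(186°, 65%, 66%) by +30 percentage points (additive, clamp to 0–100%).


Original S = 65%
Adjustment = +30 percentage points
New S = 65 + (30) = 95
Clamp to [0, 100] → 95
= HSL(186°, 95%, 66%)


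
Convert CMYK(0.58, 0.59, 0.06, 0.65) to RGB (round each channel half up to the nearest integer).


R = 255 × (1-C) × (1-K) = 255 × 0.42 × 0.35 = 37.485 → 37
G = 255 × (1-M) × (1-K) = 255 × 0.41 × 0.35 = 36.5925 → 37
B = 255 × (1-Y) × (1-K) = 255 × 0.94 × 0.35 = 83.895 → 84
= RGB(37, 37, 84)


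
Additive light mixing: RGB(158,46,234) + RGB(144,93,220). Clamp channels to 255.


Additive: each channel = min(255, C₁+C₂)
R: 158+144 = 302 → 255
G: 46+93 = 139 → 139
B: 234+220 = 454 → 255
= RGB(255, 139, 255)


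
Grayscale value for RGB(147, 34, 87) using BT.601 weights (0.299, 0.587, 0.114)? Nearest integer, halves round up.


Gray = 0.299×R + 0.587×G + 0.114×B
Gray = 0.299×147 + 0.587×34 + 0.114×87
Gray = 43.953 + 19.958 + 9.918
Gray = 73.829 → round half up → 74
Gray = 74


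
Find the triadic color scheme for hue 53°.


Triadic: equally spaced at 120° intervals
H1 = 53°
H2 = (53 + 120) mod 360 = 173°
H3 = (53 + 240) mod 360 = 293°
Triadic = 53°, 173°, 293°


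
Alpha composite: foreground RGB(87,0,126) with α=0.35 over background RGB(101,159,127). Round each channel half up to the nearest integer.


C = α×F + (1-α)×B, with 1-α = 0.65
R: 0.35×87 + 0.65×101 = 30.45 + 65.65 = 96.10 → 96
G: 0.35×0 + 0.65×159 = 0.00 + 103.35 = 103.35 → 103
B: 0.35×126 + 0.65×127 = 44.10 + 82.55 = 126.65 → 127
= RGB(96, 103, 127)


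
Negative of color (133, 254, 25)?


Invert: (255-R, 255-G, 255-B)
R: 255-133 = 122
G: 255-254 = 1
B: 255-25 = 230
= RGB(122, 1, 230)


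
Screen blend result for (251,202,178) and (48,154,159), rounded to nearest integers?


Screen: C = 255 - (255-A)×(255-B)/255, rounded to nearest integer
R: 255 - (255-251)×(255-48)/255 = 255 - 828/255 ≈ 255 - 3.247 = 251.753 → 252
G: 255 - (255-202)×(255-154)/255 = 255 - 5353/255 ≈ 255 - 20.992 = 234.008 → 234
B: 255 - (255-178)×(255-159)/255 = 255 - 7392/255 ≈ 255 - 28.988 = 226.012 → 226
= RGB(252, 234, 226)


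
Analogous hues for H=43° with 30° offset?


Base hue: 43°
Left analog: (43 - 30) mod 360 = 13°
Right analog: (43 + 30) mod 360 = 73°
Analogous hues = 13° and 73°


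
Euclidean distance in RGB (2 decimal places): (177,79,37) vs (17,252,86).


d = √[(R₁-R₂)² + (G₁-G₂)² + (B₁-B₂)²]
d = √[(177-17)² + (79-252)² + (37-86)²]
d = √[25600 + 29929 + 2401]
d = √57930
d ≈ 240.69


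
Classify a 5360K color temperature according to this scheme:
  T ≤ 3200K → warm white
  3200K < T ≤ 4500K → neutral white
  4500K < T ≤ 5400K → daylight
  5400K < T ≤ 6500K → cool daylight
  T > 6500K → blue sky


Temperature: 5360K
4500K < 5360K ≤ 5400K → daylight
Classification: daylight


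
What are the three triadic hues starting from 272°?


Triadic: equally spaced at 120° intervals
H1 = 272°
H2 = (272 + 120) mod 360 = 32°
H3 = (272 + 240) mod 360 = 152°
Triadic = 272°, 32°, 152°


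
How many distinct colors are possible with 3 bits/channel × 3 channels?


Total bits = 3 bits/channel × 3 channels = 9 bits
Distinct colors = 2^9
= 512 colors


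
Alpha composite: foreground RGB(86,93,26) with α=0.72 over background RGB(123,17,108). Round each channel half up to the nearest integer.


C = α×F + (1-α)×B, with 1-α = 0.28
R: 0.72×86 + 0.28×123 = 61.92 + 34.44 = 96.36 → 96
G: 0.72×93 + 0.28×17 = 66.96 + 4.76 = 71.72 → 72
B: 0.72×26 + 0.28×108 = 18.72 + 30.24 = 48.96 → 49
= RGB(96, 72, 49)


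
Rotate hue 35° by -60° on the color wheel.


New hue = (H + rotation) mod 360
New hue = (35 -60) mod 360
= -25 mod 360
= 335°


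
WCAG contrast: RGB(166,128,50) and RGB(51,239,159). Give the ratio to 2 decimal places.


Linearize each sRGB channel c=v/255: c/12.92 if c ≤ 0.04045 else ((c+0.055)/1.055)^2.4
L = 0.2126×R_lin + 0.7152×G_lin + 0.0722×B_lin
Color 1 (166,128,50):
  R=166: 166/255≈0.6510 > 0.04045 → ((0.6510+0.055)/1.055)^2.4 ≈ 0.38133
  G=128: 128/255≈0.5020 > 0.04045 → ((0.5020+0.055)/1.055)^2.4 ≈ 0.21586
  B=50: 50/255≈0.1961 > 0.04045 → ((0.1961+0.055)/1.055)^2.4 ≈ 0.03190
  L1 = 0.2126×0.38133 + 0.7152×0.21586 + 0.0722×0.03190 ≈ 0.23776
Color 2 (51,239,159):
  R=51: 51/255≈0.2000 > 0.04045 → ((0.2000+0.055)/1.055)^2.4 ≈ 0.03310
  G=239: 239/255≈0.9373 > 0.04045 → ((0.9373+0.055)/1.055)^2.4 ≈ 0.86316
  B=159: 159/255≈0.6235 > 0.04045 → ((0.6235+0.055)/1.055)^2.4 ≈ 0.34670
  L2 = 0.2126×0.03310 + 0.7152×0.86316 + 0.0722×0.34670 ≈ 0.64940
Lighter = 0.64940, Darker = 0.23776
Ratio = (L_lighter + 0.05) / (L_darker + 0.05)
Ratio = (0.64940 + 0.05) / (0.23776 + 0.05) = 0.69940 / 0.28776 ≈ 2.4305
Ratio ≈ 2.43:1


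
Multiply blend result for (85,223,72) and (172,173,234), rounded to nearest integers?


Multiply: C = A×B/255, rounded to nearest integer
R: 85×172/255 = 14620/255 ≈ 57.333 → 57
G: 223×173/255 = 38579/255 ≈ 151.290 → 151
B: 72×234/255 = 16848/255 ≈ 66.071 → 66
= RGB(57, 151, 66)


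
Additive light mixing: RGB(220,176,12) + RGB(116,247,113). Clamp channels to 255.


Additive: each channel = min(255, C₁+C₂)
R: 220+116 = 336 → 255
G: 176+247 = 423 → 255
B: 12+113 = 125 → 125
= RGB(255, 255, 125)


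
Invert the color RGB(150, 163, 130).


Invert: (255-R, 255-G, 255-B)
R: 255-150 = 105
G: 255-163 = 92
B: 255-130 = 125
= RGB(105, 92, 125)


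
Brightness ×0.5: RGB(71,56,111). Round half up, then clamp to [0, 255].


Multiply each channel by 0.5, round half up, clamp to [0, 255]
R: 71×0.5 = 35.5 → round → 36
G: 56×0.5 = 28
B: 111×0.5 = 55.5 → round → 56
= RGB(36, 28, 56)


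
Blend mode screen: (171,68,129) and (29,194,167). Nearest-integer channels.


Screen: C = 255 - (255-A)×(255-B)/255, rounded to nearest integer
R: 255 - (255-171)×(255-29)/255 = 255 - 18984/255 ≈ 255 - 74.447 = 180.553 → 181
G: 255 - (255-68)×(255-194)/255 = 255 - 11407/255 ≈ 255 - 44.733 = 210.267 → 210
B: 255 - (255-129)×(255-167)/255 = 255 - 11088/255 ≈ 255 - 43.482 = 211.518 → 212
= RGB(181, 210, 212)


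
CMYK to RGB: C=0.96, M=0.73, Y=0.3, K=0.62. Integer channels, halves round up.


R = 255 × (1-C) × (1-K) = 255 × 0.04 × 0.38 = 3.876 → 4
G = 255 × (1-M) × (1-K) = 255 × 0.27 × 0.38 = 26.163 → 26
B = 255 × (1-Y) × (1-K) = 255 × 0.70 × 0.38 = 67.83 → 68
= RGB(4, 26, 68)


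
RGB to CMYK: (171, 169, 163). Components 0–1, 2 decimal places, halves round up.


R'=171/255≈0.6706, G'=169/255≈0.6627, B'=163/255≈0.6392
K = 1 - max(R',G',B') = 1 - 171/255 = 84/255 = 0.32941… → 0.33
(1-R'-K)/(1-K) simplifies to (max-R)/max with max = 171:
C = (171-171)/171 = 0/171 = 0 → 0.00
M = (171-169)/171 = 2/171 = 0.01169… → 0.01
Y = (171-163)/171 = 8/171 = 0.04678… → 0.05
= CMYK(0.00, 0.01, 0.05, 0.33)


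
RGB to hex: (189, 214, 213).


R = 189 → BD (hex)
G = 214 → D6 (hex)
B = 213 → D5 (hex)
Hex = #BDD6D5


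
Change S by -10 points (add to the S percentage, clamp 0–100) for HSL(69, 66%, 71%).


Original S = 66%
Adjustment = -10 percentage points
New S = 66 + (-10) = 56
Clamp to [0, 100] → 56
= HSL(69°, 56%, 71%)


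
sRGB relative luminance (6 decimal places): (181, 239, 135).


Linearize each channel (sRGB transfer function): c = v/255; c_lin = c/12.92 if c ≤ 0.04045, else ((c+0.055)/1.055)^2.4
  R: 181/255 ≈ 0.709804 > 0.04045 → ((0.709804+0.055)/1.055)^2.4 ≈ 0.462077
  G: 239/255 ≈ 0.937255 > 0.04045 → ((0.937255+0.055)/1.055)^2.4 ≈ 0.863157
  B: 135/255 ≈ 0.529412 > 0.04045 → ((0.529412+0.055)/1.055)^2.4 ≈ 0.242281
R_lin = 0.462077, G_lin = 0.863157, B_lin = 0.242281
L = 0.2126×R + 0.7152×G + 0.0722×B
L = 0.2126×0.462077 + 0.7152×0.863157 + 0.0722×0.242281
L ≈ 0.733060


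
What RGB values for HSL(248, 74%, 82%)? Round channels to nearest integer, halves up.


H=248°, S=0.74, L=0.82
C = (1-|2L-1|)×S = (1-|0.64|)×0.74 = 0.2664
H' = H/60 = 248/60 ≈ 4.1333; X = C×(1-|H' mod 2 - 1|) = 0.03552
m = L - C/2 = 0.82 - 0.1332 = 0.6868
Sector ⌊H'⌋ = 4 → (R',G',B') = (0.03552, 0.0, 0.2664)
RGB = ((R'+m)×255, (G'+m)×255, (B'+m)×255) = (184.1916, 175.134, 243.066)
Round half up → RGB(184, 175, 243)


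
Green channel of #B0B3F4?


Color: #B0B3F4
R = B0 = 176
G = B3 = 179
B = F4 = 244
Green = 179


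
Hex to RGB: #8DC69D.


8D → 141 (R)
C6 → 198 (G)
9D → 157 (B)
= RGB(141, 198, 157)


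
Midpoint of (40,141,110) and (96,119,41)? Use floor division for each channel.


Midpoint: each channel = ⌊(C₁+C₂)/2⌋
R: ⌊(40+96)/2⌋ = 68
G: ⌊(141+119)/2⌋ = 130
B: ⌊(110+41)/2⌋ = 75
= RGB(68, 130, 75)


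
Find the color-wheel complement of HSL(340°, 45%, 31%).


Complement = opposite side of color wheel = hue + 180°
H' = (340 + 180) mod 360 = 160°
S and L unchanged.
= HSL(160°, 45%, 31%)


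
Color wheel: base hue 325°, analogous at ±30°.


Base hue: 325°
Left analog: (325 - 30) mod 360 = 295°
Right analog: (325 + 30) mod 360 = 355°
Analogous hues = 295° and 355°


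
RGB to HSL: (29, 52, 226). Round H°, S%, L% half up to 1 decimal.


Normalize: R'=29/255≈0.1137, G'=52/255≈0.2039, B'=226/255≈0.8863
Max=226/255, Min=29/255, Δ=Max-Min=197/255
L = (Max+Min)/2 = (226+29)/510 = 255/510 = 0.5 → L = 50.0%
L ≤ 0.5 → S = Δ/(Max+Min) = 197/(226+29) = 197/255 = 0.77254… → S = 77.3%
(the 1/255 factors cancel in S and H, so raw channel differences can be used)
Max is B' → H = 60 × ((R-G)/Δ + 4) = 60 × ((29-52)/197 + 4)
  -23/197 + 4 = -0.1167… + 4 = 3.8832…
  H = 60 × 3.8832… = 232.994…° → H = 233.0°
= HSL(233.0°, 77.3%, 50.0%)


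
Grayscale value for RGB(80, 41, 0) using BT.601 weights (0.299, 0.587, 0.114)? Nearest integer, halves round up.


Gray = 0.299×R + 0.587×G + 0.114×B
Gray = 0.299×80 + 0.587×41 + 0.114×0
Gray = 23.920 + 24.067 + 0.000
Gray = 47.987 → round half up → 48
Gray = 48


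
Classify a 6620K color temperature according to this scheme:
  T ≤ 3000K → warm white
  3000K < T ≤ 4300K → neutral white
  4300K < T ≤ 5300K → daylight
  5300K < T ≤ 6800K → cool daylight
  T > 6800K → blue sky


Temperature: 6620K
5300K < 6620K ≤ 6800K → cool daylight
Classification: cool daylight


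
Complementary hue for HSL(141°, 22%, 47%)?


Complement = opposite side of color wheel = hue + 180°
H' = (141 + 180) mod 360 = 321°
S and L unchanged.
= HSL(321°, 22%, 47%)


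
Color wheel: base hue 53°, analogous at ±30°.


Base hue: 53°
Left analog: (53 - 30) mod 360 = 23°
Right analog: (53 + 30) mod 360 = 83°
Analogous hues = 23° and 83°


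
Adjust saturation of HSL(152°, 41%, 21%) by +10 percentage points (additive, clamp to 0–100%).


Original S = 41%
Adjustment = +10 percentage points
New S = 41 + (10) = 51
Clamp to [0, 100] → 51
= HSL(152°, 51%, 21%)


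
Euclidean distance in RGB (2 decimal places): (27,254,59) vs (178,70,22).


d = √[(R₁-R₂)² + (G₁-G₂)² + (B₁-B₂)²]
d = √[(27-178)² + (254-70)² + (59-22)²]
d = √[22801 + 33856 + 1369]
d = √58026
d ≈ 240.89


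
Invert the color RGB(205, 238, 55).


Invert: (255-R, 255-G, 255-B)
R: 255-205 = 50
G: 255-238 = 17
B: 255-55 = 200
= RGB(50, 17, 200)


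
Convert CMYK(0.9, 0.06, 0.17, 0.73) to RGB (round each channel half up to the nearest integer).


R = 255 × (1-C) × (1-K) = 255 × 0.10 × 0.27 = 6.885 → 7
G = 255 × (1-M) × (1-K) = 255 × 0.94 × 0.27 = 64.719 → 65
B = 255 × (1-Y) × (1-K) = 255 × 0.83 × 0.27 = 57.1455 → 57
= RGB(7, 65, 57)


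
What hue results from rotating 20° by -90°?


New hue = (H + rotation) mod 360
New hue = (20 -90) mod 360
= -70 mod 360
= 290°


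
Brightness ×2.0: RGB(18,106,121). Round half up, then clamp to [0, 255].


Multiply each channel by 2.0, round half up, clamp to [0, 255]
R: 18×2.0 = 36
G: 106×2.0 = 212
B: 121×2.0 = 242
= RGB(36, 212, 242)


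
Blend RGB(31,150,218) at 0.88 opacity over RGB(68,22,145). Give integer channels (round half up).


C = α×F + (1-α)×B, with 1-α = 0.12
R: 0.88×31 + 0.12×68 = 27.28 + 8.16 = 35.44 → 35
G: 0.88×150 + 0.12×22 = 132.00 + 2.64 = 134.64 → 135
B: 0.88×218 + 0.12×145 = 191.84 + 17.40 = 209.24 → 209
= RGB(35, 135, 209)


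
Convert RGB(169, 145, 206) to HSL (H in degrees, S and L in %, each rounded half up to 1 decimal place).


Normalize: R'=169/255≈0.6627, G'=145/255≈0.5686, B'=206/255≈0.8078
Max=206/255, Min=145/255, Δ=Max-Min=61/255
L = (Max+Min)/2 = (206+145)/510 = 351/510 = 0.68823… → L = 68.8%
L > 0.5 → S = Δ/(2-Max-Min) = 61/(510-206-145) = 61/159 = 0.38364… → S = 38.4%
(the 1/255 factors cancel in S and H, so raw channel differences can be used)
Max is B' → H = 60 × ((R-G)/Δ + 4) = 60 × ((169-145)/61 + 4)
  24/61 + 4 = 0.3934… + 4 = 4.3934…
  H = 60 × 4.3934… = 263.606…° → H = 263.6°
= HSL(263.6°, 38.4%, 68.8%)


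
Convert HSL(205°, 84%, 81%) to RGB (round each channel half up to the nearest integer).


H=205°, S=0.84, L=0.81
C = (1-|2L-1|)×S = (1-|0.62|)×0.84 = 0.3192
H' = H/60 = 205/60 ≈ 3.4167; X = C×(1-|H' mod 2 - 1|) = 0.1862
m = L - C/2 = 0.81 - 0.1596 = 0.6504
Sector ⌊H'⌋ = 3 → (R',G',B') = (0.0, 0.1862, 0.3192)
RGB = ((R'+m)×255, (G'+m)×255, (B'+m)×255) = (165.852, 213.333, 247.248)
Round half up → RGB(166, 213, 247)


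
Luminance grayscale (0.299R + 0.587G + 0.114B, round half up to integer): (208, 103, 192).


Gray = 0.299×R + 0.587×G + 0.114×B
Gray = 0.299×208 + 0.587×103 + 0.114×192
Gray = 62.192 + 60.461 + 21.888
Gray = 144.541 → round half up → 145
Gray = 145


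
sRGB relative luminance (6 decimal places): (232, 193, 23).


Linearize each channel (sRGB transfer function): c = v/255; c_lin = c/12.92 if c ≤ 0.04045, else ((c+0.055)/1.055)^2.4
  R: 232/255 ≈ 0.909804 > 0.04045 → ((0.909804+0.055)/1.055)^2.4 ≈ 0.806952
  G: 193/255 ≈ 0.756863 > 0.04045 → ((0.756863+0.055)/1.055)^2.4 ≈ 0.533276
  B: 23/255 ≈ 0.090196 > 0.04045 → ((0.090196+0.055)/1.055)^2.4 ≈ 0.008568
R_lin = 0.806952, G_lin = 0.533276, B_lin = 0.008568
L = 0.2126×R + 0.7152×G + 0.0722×B
L = 0.2126×0.806952 + 0.7152×0.533276 + 0.0722×0.008568
L ≈ 0.553576


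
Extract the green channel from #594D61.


Color: #594D61
R = 59 = 89
G = 4D = 77
B = 61 = 97
Green = 77


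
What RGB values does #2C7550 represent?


2C → 44 (R)
75 → 117 (G)
50 → 80 (B)
= RGB(44, 117, 80)


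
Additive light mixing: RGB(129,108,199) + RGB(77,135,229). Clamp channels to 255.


Additive: each channel = min(255, C₁+C₂)
R: 129+77 = 206 → 206
G: 108+135 = 243 → 243
B: 199+229 = 428 → 255
= RGB(206, 243, 255)


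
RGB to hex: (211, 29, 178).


R = 211 → D3 (hex)
G = 29 → 1D (hex)
B = 178 → B2 (hex)
Hex = #D31DB2


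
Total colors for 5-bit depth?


Colors = 2^bits = 2^5
= 32 colors


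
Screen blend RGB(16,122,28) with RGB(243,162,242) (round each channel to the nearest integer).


Screen: C = 255 - (255-A)×(255-B)/255, rounded to nearest integer
R: 255 - (255-16)×(255-243)/255 = 255 - 2868/255 ≈ 255 - 11.247 = 243.753 → 244
G: 255 - (255-122)×(255-162)/255 = 255 - 12369/255 ≈ 255 - 48.506 = 206.494 → 206
B: 255 - (255-28)×(255-242)/255 = 255 - 2951/255 ≈ 255 - 11.573 = 243.427 → 243
= RGB(244, 206, 243)


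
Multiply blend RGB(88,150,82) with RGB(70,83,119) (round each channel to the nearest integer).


Multiply: C = A×B/255, rounded to nearest integer
R: 88×70/255 = 6160/255 ≈ 24.157 → 24
G: 150×83/255 = 12450/255 ≈ 48.824 → 49
B: 82×119/255 = 9758/255 ≈ 38.267 → 38
= RGB(24, 49, 38)


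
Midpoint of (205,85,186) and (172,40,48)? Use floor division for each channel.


Midpoint: each channel = ⌊(C₁+C₂)/2⌋
R: ⌊(205+172)/2⌋ = 188
G: ⌊(85+40)/2⌋ = 62
B: ⌊(186+48)/2⌋ = 117
= RGB(188, 62, 117)


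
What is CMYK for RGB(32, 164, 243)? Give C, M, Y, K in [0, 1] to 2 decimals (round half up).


R'=32/255≈0.1255, G'=164/255≈0.6431, B'=243/255≈0.9529
K = 1 - max(R',G',B') = 1 - 243/255 = 12/255 = 0.04705… → 0.05
(1-R'-K)/(1-K) simplifies to (max-R)/max with max = 243:
C = (243-32)/243 = 211/243 = 0.86831… → 0.87
M = (243-164)/243 = 79/243 = 0.32510… → 0.33
Y = (243-243)/243 = 0/243 = 0 → 0.00
= CMYK(0.87, 0.33, 0.00, 0.05)


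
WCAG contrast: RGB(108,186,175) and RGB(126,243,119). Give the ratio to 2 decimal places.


Linearize each sRGB channel c=v/255: c/12.92 if c ≤ 0.04045 else ((c+0.055)/1.055)^2.4
L = 0.2126×R_lin + 0.7152×G_lin + 0.0722×B_lin
Color 1 (108,186,175):
  R=108: 108/255≈0.4235 > 0.04045 → ((0.4235+0.055)/1.055)^2.4 ≈ 0.14996
  G=186: 186/255≈0.7294 > 0.04045 → ((0.7294+0.055)/1.055)^2.4 ≈ 0.49102
  B=175: 175/255≈0.6863 > 0.04045 → ((0.6863+0.055)/1.055)^2.4 ≈ 0.42869
  L1 = 0.2126×0.14996 + 0.7152×0.49102 + 0.0722×0.42869 ≈ 0.41401
Color 2 (126,243,119):
  R=126: 126/255≈0.4941 > 0.04045 → ((0.4941+0.055)/1.055)^2.4 ≈ 0.20864
  G=243: 243/255≈0.9529 > 0.04045 → ((0.9529+0.055)/1.055)^2.4 ≈ 0.89627
  B=119: 119/255≈0.4667 > 0.04045 → ((0.4667+0.055)/1.055)^2.4 ≈ 0.18447
  L2 = 0.2126×0.20864 + 0.7152×0.89627 + 0.0722×0.18447 ≈ 0.69869
Lighter = 0.69869, Darker = 0.41401
Ratio = (L_lighter + 0.05) / (L_darker + 0.05)
Ratio = (0.69869 + 0.05) / (0.41401 + 0.05) = 0.74869 / 0.46401 ≈ 1.6135
Ratio ≈ 1.61:1


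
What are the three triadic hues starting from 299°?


Triadic: equally spaced at 120° intervals
H1 = 299°
H2 = (299 + 120) mod 360 = 59°
H3 = (299 + 240) mod 360 = 179°
Triadic = 299°, 59°, 179°


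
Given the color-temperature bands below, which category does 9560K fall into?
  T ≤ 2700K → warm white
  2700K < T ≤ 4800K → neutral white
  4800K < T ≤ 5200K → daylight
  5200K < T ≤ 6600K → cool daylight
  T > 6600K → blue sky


Temperature: 9560K
9560K > 6600K → blue sky
Classification: blue sky


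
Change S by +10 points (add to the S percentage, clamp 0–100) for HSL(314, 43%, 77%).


Original S = 43%
Adjustment = +10 percentage points
New S = 43 + (10) = 53
Clamp to [0, 100] → 53
= HSL(314°, 53%, 77%)


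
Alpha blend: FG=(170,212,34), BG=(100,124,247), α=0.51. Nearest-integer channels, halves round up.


C = α×F + (1-α)×B, with 1-α = 0.49
R: 0.51×170 + 0.49×100 = 86.70 + 49.00 = 135.70 → 136
G: 0.51×212 + 0.49×124 = 108.12 + 60.76 = 168.88 → 169
B: 0.51×34 + 0.49×247 = 17.34 + 121.03 = 138.37 → 138
= RGB(136, 169, 138)


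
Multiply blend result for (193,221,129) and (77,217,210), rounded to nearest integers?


Multiply: C = A×B/255, rounded to nearest integer
R: 193×77/255 = 14861/255 ≈ 58.278 → 58
G: 221×217/255 = 47957/255 ≈ 188.067 → 188
B: 129×210/255 = 27090/255 ≈ 106.235 → 106
= RGB(58, 188, 106)


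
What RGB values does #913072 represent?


91 → 145 (R)
30 → 48 (G)
72 → 114 (B)
= RGB(145, 48, 114)


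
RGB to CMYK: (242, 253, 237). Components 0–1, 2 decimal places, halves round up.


R'=242/255≈0.9490, G'=253/255≈0.9922, B'=237/255≈0.9294
K = 1 - max(R',G',B') = 1 - 253/255 = 2/255 = 0.00784… → 0.01
(1-R'-K)/(1-K) simplifies to (max-R)/max with max = 253:
C = (253-242)/253 = 11/253 = 0.04347… → 0.04
M = (253-253)/253 = 0/253 = 0 → 0.00
Y = (253-237)/253 = 16/253 = 0.06324… → 0.06
= CMYK(0.04, 0.00, 0.06, 0.01)


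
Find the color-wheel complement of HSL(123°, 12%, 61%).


Complement = opposite side of color wheel = hue + 180°
H' = (123 + 180) mod 360 = 303°
S and L unchanged.
= HSL(303°, 12%, 61%)


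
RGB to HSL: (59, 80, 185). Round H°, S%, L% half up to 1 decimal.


Normalize: R'=59/255≈0.2314, G'=80/255≈0.3137, B'=185/255≈0.7255
Max=185/255, Min=59/255, Δ=Max-Min=126/255
L = (Max+Min)/2 = (185+59)/510 = 244/510 = 0.47843… → L = 47.8%
L ≤ 0.5 → S = Δ/(Max+Min) = 126/(185+59) = 126/244 = 0.51639… → S = 51.6%
(the 1/255 factors cancel in S and H, so raw channel differences can be used)
Max is B' → H = 60 × ((R-G)/Δ + 4) = 60 × ((59-80)/126 + 4)
  -21/126 + 4 = -0.1666… + 4 = 3.8333…
  H = 60 × 3.8333… = 230° → H = 230.0°
= HSL(230.0°, 51.6%, 47.8%)


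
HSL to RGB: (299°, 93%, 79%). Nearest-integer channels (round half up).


H=299°, S=0.93, L=0.79
C = (1-|2L-1|)×S = (1-|0.58|)×0.93 = 0.3906
H' = H/60 = 299/60 ≈ 4.9833; X = C×(1-|H' mod 2 - 1|) = 0.38409
m = L - C/2 = 0.79 - 0.1953 = 0.5947
Sector ⌊H'⌋ = 4 → (R',G',B') = (0.38409, 0.0, 0.3906)
RGB = ((R'+m)×255, (G'+m)×255, (B'+m)×255) = (249.59145, 151.6485, 251.2515)
Round half up → RGB(250, 152, 251)


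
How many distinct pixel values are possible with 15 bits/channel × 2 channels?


Total bits = 15 bits/channel × 2 channels = 30 bits
Distinct pixel values = 2^30
= 1,073,741,824 pixel values
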